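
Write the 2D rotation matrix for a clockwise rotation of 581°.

Rotation matrix formula: [[cos θ, -sin θ], [sin θ, cos θ]]
A clockwise rotation by 581° is equivalent to a counterclockwise rotation by -581°.
For θ = -581°:
cos(-581°) = -0.7547
sin(-581°) = 0.6561
Result: [[-0.7547, -0.6561], [0.6561, -0.7547]]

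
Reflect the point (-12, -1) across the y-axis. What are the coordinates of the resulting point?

Reflection across y-axis: (-12, -1) → (12, -1)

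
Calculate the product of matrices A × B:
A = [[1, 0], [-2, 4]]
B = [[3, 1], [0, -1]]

Matrix multiplication:
C[0][0] = 1×3 + 0×0 = 3
C[0][1] = 1×1 + 0×-1 = 1
C[1][0] = -2×3 + 4×0 = -6
C[1][1] = -2×1 + 4×-1 = -6
Result: [[3, 1], [-6, -6]]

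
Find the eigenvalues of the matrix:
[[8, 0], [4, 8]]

Characteristic equation: det(A - λI) = 0
λ² - (trace)λ + (det) = 0
trace = 8 + 8 = 16, det = (8)(8) - (0)(4) = 64
λ² - (16)λ + (64) = 0
λ = (16 ± √((16)² - 4·(64))) / 2 = (16 ± √0) / 2
Solving: λ = 8, 8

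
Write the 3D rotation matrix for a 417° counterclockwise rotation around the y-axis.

Rotation matrix for counterclockwise 417° around y-axis:
cos(417°) = 0.5446, sin(417°) = 0.8387
Result: [[0.5446, 0, 0.8387], [0, 1, 0], [-0.8387, 0, 0.5446]]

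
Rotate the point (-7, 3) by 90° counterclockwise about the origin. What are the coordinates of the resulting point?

Rotation matrix for 90°: [[cos 90°, -sin 90°], [sin 90°, cos 90°]] = [[0, -1], [1, 0]]
[[0, -1], [1, 0]] × [-7, 3]ᵀ = [-3, -7]ᵀ
Result: (-3, -7)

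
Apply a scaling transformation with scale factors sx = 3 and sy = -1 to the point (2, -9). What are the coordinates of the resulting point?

Scaling matrix:
[[3, 0], [0, -1]]
Result: (2 × 3, -9 × -1) = (6, 9)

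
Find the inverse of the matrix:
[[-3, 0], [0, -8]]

For [[a,b],[c,d]], inverse = (1/det)·[[d,-b],[-c,a]]
det = (-3)(-8) - (0)(0) = 24 - 0 = 24
Inverse = (1/24)·[[-8, 0], [0, -3]]
= [[-1/3, 0], [0, -1/8]]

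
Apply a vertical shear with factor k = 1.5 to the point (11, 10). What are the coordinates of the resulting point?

Shear matrix for vertical shear with factor k = 1.5:
[[1, 0], [1.50, 1]]
Result: (11, 10) → (11, 26.5)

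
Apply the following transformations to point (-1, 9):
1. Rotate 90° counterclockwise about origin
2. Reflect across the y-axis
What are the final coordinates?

Step 1: Rotate 90° → (-9, -1)
Step 2: Reflect across y-axis → (9, -1)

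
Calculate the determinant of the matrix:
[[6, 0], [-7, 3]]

For a 2×2 matrix [[a, b], [c, d]], det = ad - bc
det = (6)(3) - (0)(-7) = 18 - 0 = 18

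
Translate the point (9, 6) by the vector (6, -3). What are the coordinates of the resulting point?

Translation by (6, -3) (homogeneous matrix [[1, 0, 6], [0, 1, -3], [0, 0, 1]]):
x' = 9 + 6 = 15
y' = 6 + -3 = 3
Result: (15, 3)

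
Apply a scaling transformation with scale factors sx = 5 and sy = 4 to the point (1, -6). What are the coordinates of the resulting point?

Scaling matrix:
[[5, 0], [0, 4]]
Result: (1 × 5, -6 × 4) = (5, -24)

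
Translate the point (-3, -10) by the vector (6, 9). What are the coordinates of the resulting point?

Translation by (6, 9) (homogeneous matrix [[1, 0, 6], [0, 1, 9], [0, 0, 1]]):
x' = -3 + 6 = 3
y' = -10 + 9 = -1
Result: (3, -1)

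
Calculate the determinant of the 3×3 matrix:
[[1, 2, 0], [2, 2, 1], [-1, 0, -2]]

Expansion along first row:
det = 1·det([[2,1],[0,-2]]) - 2·det([[2,1],[-1,-2]]) + 0·det([[2,2],[-1,0]])
    = 1·(2·-2 - 1·0) - 2·(2·-2 - 1·-1) + 0·(2·0 - 2·-1)
    = 1·-4 - 2·-3 + 0·2
    = -4 + 6 + 0 = 2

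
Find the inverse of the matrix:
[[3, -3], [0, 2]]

For [[a,b],[c,d]], inverse = (1/det)·[[d,-b],[-c,a]]
det = (3)(2) - (-3)(0) = 6 - 0 = 6
Inverse = (1/6)·[[2, 3], [0, 3]]
= [[1/3, 1/2], [0, 1/2]]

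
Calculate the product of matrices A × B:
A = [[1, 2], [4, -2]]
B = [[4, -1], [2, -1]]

Matrix multiplication:
C[0][0] = 1×4 + 2×2 = 8
C[0][1] = 1×-1 + 2×-1 = -3
C[1][0] = 4×4 + -2×2 = 12
C[1][1] = 4×-1 + -2×-1 = -2
Result: [[8, -3], [12, -2]]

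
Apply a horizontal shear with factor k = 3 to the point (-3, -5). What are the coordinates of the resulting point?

Shear matrix for horizontal shear with factor k = 3:
[[1, 3], [0, 1]]
Result: (-3, -5) → (-18, -5)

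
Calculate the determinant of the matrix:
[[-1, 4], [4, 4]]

For a 2×2 matrix [[a, b], [c, d]], det = ad - bc
det = (-1)(4) - (4)(4) = -4 - 16 = -20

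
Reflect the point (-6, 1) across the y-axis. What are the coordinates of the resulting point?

Reflection across y-axis: (-6, 1) → (6, 1)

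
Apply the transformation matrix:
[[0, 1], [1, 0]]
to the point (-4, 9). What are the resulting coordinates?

Matrix multiplication:
[[0, 1], [1, 0]] × [-4, 9]ᵀ
= [(0)(-4) + (1)(9), (1)(-4) + (0)(9)]ᵀ
= [9, -4]ᵀ
Result: (9, -4)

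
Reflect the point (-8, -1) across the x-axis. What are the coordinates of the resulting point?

Reflection across x-axis: (-8, -1) → (-8, 1)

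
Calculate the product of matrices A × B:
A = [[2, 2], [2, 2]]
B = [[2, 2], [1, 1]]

Matrix multiplication:
C[0][0] = 2×2 + 2×1 = 6
C[0][1] = 2×2 + 2×1 = 6
C[1][0] = 2×2 + 2×1 = 6
C[1][1] = 2×2 + 2×1 = 6
Result: [[6, 6], [6, 6]]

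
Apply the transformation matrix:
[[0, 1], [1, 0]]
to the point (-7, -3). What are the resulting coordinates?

Matrix multiplication:
[[0, 1], [1, 0]] × [-7, -3]ᵀ
= [(0)(-7) + (1)(-3), (1)(-7) + (0)(-3)]ᵀ
= [-3, -7]ᵀ
Result: (-3, -7)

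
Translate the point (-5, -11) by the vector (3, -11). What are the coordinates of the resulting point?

Translation by (3, -11) (homogeneous matrix [[1, 0, 3], [0, 1, -11], [0, 0, 1]]):
x' = -5 + 3 = -2
y' = -11 + -11 = -22
Result: (-2, -22)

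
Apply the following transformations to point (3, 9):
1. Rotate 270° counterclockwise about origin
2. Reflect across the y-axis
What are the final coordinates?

Step 1: Rotate 270° → (9, -3)
Step 2: Reflect across y-axis → (-9, -3)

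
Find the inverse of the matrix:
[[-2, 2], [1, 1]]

For [[a,b],[c,d]], inverse = (1/det)·[[d,-b],[-c,a]]
det = (-2)(1) - (2)(1) = -2 - 2 = -4
Inverse = (1/-4)·[[1, -2], [-1, -2]]
= [[-1/4, 1/2], [1/4, 1/2]]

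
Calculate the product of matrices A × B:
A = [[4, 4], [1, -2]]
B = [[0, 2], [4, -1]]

Matrix multiplication:
C[0][0] = 4×0 + 4×4 = 16
C[0][1] = 4×2 + 4×-1 = 4
C[1][0] = 1×0 + -2×4 = -8
C[1][1] = 1×2 + -2×-1 = 4
Result: [[16, 4], [-8, 4]]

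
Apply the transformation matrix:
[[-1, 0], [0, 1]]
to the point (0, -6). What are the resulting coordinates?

Matrix multiplication:
[[-1, 0], [0, 1]] × [0, -6]ᵀ
= [(-1)(0) + (0)(-6), (0)(0) + (1)(-6)]ᵀ
= [0, -6]ᵀ
Result: (0, -6)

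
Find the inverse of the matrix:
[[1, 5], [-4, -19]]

For [[a,b],[c,d]], inverse = (1/det)·[[d,-b],[-c,a]]
det = (1)(-19) - (5)(-4) = -19 - -20 = 1
Inverse = [[-19, -5], [4, 1]]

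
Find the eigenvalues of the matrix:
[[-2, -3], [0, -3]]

Characteristic equation: det(A - λI) = 0
λ² - (trace)λ + (det) = 0
trace = -2 + -3 = -5, det = (-2)(-3) - (-3)(0) = 6
λ² - (-5)λ + (6) = 0
λ = (-5 ± √((-5)² - 4·(6))) / 2 = (-5 ± √1) / 2
Solving: λ = -3, -2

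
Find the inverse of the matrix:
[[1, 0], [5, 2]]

For [[a,b],[c,d]], inverse = (1/det)·[[d,-b],[-c,a]]
det = (1)(2) - (0)(5) = 2 - 0 = 2
Inverse = (1/2)·[[2, 0], [-5, 1]]
= [[1, 0], [-5/2, 1/2]]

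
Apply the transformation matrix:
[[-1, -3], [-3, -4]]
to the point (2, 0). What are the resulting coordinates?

Matrix multiplication:
[[-1, -3], [-3, -4]] × [2, 0]ᵀ
= [(-1)(2) + (-3)(0), (-3)(2) + (-4)(0)]ᵀ
= [-2, -6]ᵀ
Result: (-2, -6)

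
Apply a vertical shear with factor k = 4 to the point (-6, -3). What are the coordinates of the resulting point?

Shear matrix for vertical shear with factor k = 4:
[[1, 0], [4, 1]]
Result: (-6, -3) → (-6, -27)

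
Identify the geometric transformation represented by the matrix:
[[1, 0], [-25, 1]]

This matrix represents: vertical shear with factor -25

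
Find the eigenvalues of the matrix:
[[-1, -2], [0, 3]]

Characteristic equation: det(A - λI) = 0
λ² - (trace)λ + (det) = 0
trace = -1 + 3 = 2, det = (-1)(3) - (-2)(0) = -3
λ² - (2)λ + (-3) = 0
λ = (2 ± √((2)² - 4·(-3))) / 2 = (2 ± √16) / 2
Solving: λ = -1, 3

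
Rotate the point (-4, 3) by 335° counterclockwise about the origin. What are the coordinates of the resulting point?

Rotation matrix for 335°: [[cos 335°, -sin 335°], [sin 335°, cos 335°]] ≈ [[0.906308, 0.422618], [-0.422618, 0.906308]]
[[0.906308, 0.422618], [-0.422618, 0.906308]] × [-4, 3]ᵀ ≈ [-2.3574, 4.4094]ᵀ
Result: (-2.3574, 4.4094)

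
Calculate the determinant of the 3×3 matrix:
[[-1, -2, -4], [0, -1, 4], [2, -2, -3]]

Expansion along first row:
det = -1·det([[-1,4],[-2,-3]]) - -2·det([[0,4],[2,-3]]) + -4·det([[0,-1],[2,-2]])
    = -1·(-1·-3 - 4·-2) - -2·(0·-3 - 4·2) + -4·(0·-2 - -1·2)
    = -1·11 - -2·-8 + -4·2
    = -11 + -16 + -8 = -35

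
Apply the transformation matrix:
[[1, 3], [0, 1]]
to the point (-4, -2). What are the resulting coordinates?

Matrix multiplication:
[[1, 3], [0, 1]] × [-4, -2]ᵀ
= [(1)(-4) + (3)(-2), (0)(-4) + (1)(-2)]ᵀ
= [-10, -2]ᵀ
Result: (-10, -2)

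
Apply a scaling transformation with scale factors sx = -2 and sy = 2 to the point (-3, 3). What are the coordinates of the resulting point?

Scaling matrix:
[[-2, 0], [0, 2]]
Result: (-3 × -2, 3 × 2) = (6, 6)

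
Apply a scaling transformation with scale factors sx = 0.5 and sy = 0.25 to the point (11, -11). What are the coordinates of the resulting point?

Scaling matrix:
[[0.50, 0], [0, 0.25]]
Result: (11 × 0.5, -11 × 0.25) = (5.5, -2.75)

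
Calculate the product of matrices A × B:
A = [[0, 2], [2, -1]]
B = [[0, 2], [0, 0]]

Matrix multiplication:
C[0][0] = 0×0 + 2×0 = 0
C[0][1] = 0×2 + 2×0 = 0
C[1][0] = 2×0 + -1×0 = 0
C[1][1] = 2×2 + -1×0 = 4
Result: [[0, 0], [0, 4]]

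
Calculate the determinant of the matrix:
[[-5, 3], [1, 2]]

For a 2×2 matrix [[a, b], [c, d]], det = ad - bc
det = (-5)(2) - (3)(1) = -10 - 3 = -13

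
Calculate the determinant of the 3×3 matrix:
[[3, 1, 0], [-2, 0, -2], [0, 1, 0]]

Expansion along first row:
det = 3·det([[0,-2],[1,0]]) - 1·det([[-2,-2],[0,0]]) + 0·det([[-2,0],[0,1]])
    = 3·(0·0 - -2·1) - 1·(-2·0 - -2·0) + 0·(-2·1 - 0·0)
    = 3·2 - 1·0 + 0·-2
    = 6 + 0 + 0 = 6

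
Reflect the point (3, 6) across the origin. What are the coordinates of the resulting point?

Reflection across origin: (3, 6) → (-3, -6)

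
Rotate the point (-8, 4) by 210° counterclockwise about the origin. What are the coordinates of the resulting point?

Rotation matrix for 210°: [[cos 210°, -sin 210°], [sin 210°, cos 210°]] ≈ [[-0.866025, 0.500000], [-0.500000, -0.866025]]
[[-0.866025, 0.500000], [-0.500000, -0.866025]] × [-8, 4]ᵀ ≈ [8.9282, 0.5359]ᵀ
Result: (8.9282, 0.5359)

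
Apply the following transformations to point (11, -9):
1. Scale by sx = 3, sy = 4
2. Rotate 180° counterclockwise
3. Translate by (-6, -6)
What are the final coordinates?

Step 1: Scale → (33, -36)
Step 2: Rotate 180° → (-33, 36)
Step 3: Translate → (-39, 30)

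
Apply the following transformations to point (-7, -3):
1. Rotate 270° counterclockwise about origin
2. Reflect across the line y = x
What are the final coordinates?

Step 1: Rotate 270° → (-3, 7)
Step 2: Reflect across line y = x → (7, -3)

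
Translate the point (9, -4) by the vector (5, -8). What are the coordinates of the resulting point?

Translation by (5, -8) (homogeneous matrix [[1, 0, 5], [0, 1, -8], [0, 0, 1]]):
x' = 9 + 5 = 14
y' = -4 + -8 = -12
Result: (14, -12)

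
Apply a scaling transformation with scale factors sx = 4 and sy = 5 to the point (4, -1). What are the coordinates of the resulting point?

Scaling matrix:
[[4, 0], [0, 5]]
Result: (4 × 4, -1 × 5) = (16, -5)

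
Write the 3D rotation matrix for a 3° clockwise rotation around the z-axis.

Rotation matrix for clockwise 3° around z-axis:
A clockwise rotation by 3° is a counterclockwise rotation by -3°.
cos(-3°) = 0.9986, sin(-3°) = -0.0523
Result: [[0.9986, 0.0523, 0], [-0.0523, 0.9986, 0], [0, 0, 1]]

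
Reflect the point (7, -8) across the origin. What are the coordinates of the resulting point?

Reflection across origin: (7, -8) → (-7, 8)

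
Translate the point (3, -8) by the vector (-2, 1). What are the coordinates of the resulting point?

Translation by (-2, 1) (homogeneous matrix [[1, 0, -2], [0, 1, 1], [0, 0, 1]]):
x' = 3 + -2 = 1
y' = -8 + 1 = -7
Result: (1, -7)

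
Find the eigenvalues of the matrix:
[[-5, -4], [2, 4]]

Characteristic equation: det(A - λI) = 0
λ² - (trace)λ + (det) = 0
trace = -5 + 4 = -1, det = (-5)(4) - (-4)(2) = -12
λ² - (-1)λ + (-12) = 0
λ = (-1 ± √((-1)² - 4·(-12))) / 2 = (-1 ± √49) / 2
Solving: λ = -4, 3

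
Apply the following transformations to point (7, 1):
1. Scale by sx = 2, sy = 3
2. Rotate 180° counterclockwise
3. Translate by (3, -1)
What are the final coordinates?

Step 1: Scale → (14, 3)
Step 2: Rotate 180° → (-14, -3)
Step 3: Translate → (-11, -4)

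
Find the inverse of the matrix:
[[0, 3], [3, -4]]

For [[a,b],[c,d]], inverse = (1/det)·[[d,-b],[-c,a]]
det = (0)(-4) - (3)(3) = 0 - 9 = -9
Inverse = (1/-9)·[[-4, -3], [-3, 0]]
= [[4/9, 1/3], [1/3, 0]]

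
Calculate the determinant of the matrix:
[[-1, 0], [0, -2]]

For a 2×2 matrix [[a, b], [c, d]], det = ad - bc
det = (-1)(-2) - (0)(0) = 2 - 0 = 2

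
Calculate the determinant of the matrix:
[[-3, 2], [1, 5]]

For a 2×2 matrix [[a, b], [c, d]], det = ad - bc
det = (-3)(5) - (2)(1) = -15 - 2 = -17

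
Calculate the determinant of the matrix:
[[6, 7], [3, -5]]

For a 2×2 matrix [[a, b], [c, d]], det = ad - bc
det = (6)(-5) - (7)(3) = -30 - 21 = -51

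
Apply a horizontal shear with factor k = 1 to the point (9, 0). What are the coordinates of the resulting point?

Shear matrix for horizontal shear with factor k = 1:
[[1, 1], [0, 1]]
Result: (9, 0) → (9, 0)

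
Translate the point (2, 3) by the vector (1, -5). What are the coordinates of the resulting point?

Translation by (1, -5) (homogeneous matrix [[1, 0, 1], [0, 1, -5], [0, 0, 1]]):
x' = 2 + 1 = 3
y' = 3 + -5 = -2
Result: (3, -2)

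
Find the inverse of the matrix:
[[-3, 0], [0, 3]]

For [[a,b],[c,d]], inverse = (1/det)·[[d,-b],[-c,a]]
det = (-3)(3) - (0)(0) = -9 - 0 = -9
Inverse = (1/-9)·[[3, 0], [0, -3]]
= [[-1/3, 0], [0, 1/3]]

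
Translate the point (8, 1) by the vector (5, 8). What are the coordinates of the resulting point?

Translation by (5, 8) (homogeneous matrix [[1, 0, 5], [0, 1, 8], [0, 0, 1]]):
x' = 8 + 5 = 13
y' = 1 + 8 = 9
Result: (13, 9)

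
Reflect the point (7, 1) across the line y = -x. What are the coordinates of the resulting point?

Reflection across line y = -x: (7, 1) → (-1, -7)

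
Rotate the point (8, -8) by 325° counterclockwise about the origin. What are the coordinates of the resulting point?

Rotation matrix for 325°: [[cos 325°, -sin 325°], [sin 325°, cos 325°]] ≈ [[0.819152, 0.573576], [-0.573576, 0.819152]]
[[0.819152, 0.573576], [-0.573576, 0.819152]] × [8, -8]ᵀ ≈ [1.9646, -11.1418]ᵀ
Result: (1.9646, -11.1418)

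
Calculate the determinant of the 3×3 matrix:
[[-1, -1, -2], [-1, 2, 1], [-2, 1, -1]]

Expansion along first row:
det = -1·det([[2,1],[1,-1]]) - -1·det([[-1,1],[-2,-1]]) + -2·det([[-1,2],[-2,1]])
    = -1·(2·-1 - 1·1) - -1·(-1·-1 - 1·-2) + -2·(-1·1 - 2·-2)
    = -1·-3 - -1·3 + -2·3
    = 3 + 3 + -6 = 0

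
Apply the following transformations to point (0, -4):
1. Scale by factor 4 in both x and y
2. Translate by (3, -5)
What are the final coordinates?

Step 1: Scale (0, -4) by 4 → (0, -16)
Step 2: Translate by (3, -5) → (3, -21)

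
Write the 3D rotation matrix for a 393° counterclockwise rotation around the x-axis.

Rotation matrix for counterclockwise 393° around x-axis:
cos(393°) = 0.8387, sin(393°) = 0.5446
Result: [[1, 0, 0], [0, 0.8387, -0.5446], [0, 0.5446, 0.8387]]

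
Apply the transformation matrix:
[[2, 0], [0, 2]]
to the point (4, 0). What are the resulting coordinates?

Matrix multiplication:
[[2, 0], [0, 2]] × [4, 0]ᵀ
= [(2)(4) + (0)(0), (0)(4) + (2)(0)]ᵀ
= [8, 0]ᵀ
Result: (8, 0)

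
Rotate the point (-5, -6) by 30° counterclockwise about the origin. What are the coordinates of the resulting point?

Rotation matrix for 30°: [[cos 30°, -sin 30°], [sin 30°, cos 30°]] ≈ [[0.866025, -0.500000], [0.500000, 0.866025]]
[[0.866025, -0.500000], [0.500000, 0.866025]] × [-5, -6]ᵀ ≈ [-1.3301, -7.6962]ᵀ
Result: (-1.3301, -7.6962)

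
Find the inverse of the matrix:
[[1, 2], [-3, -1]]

For [[a,b],[c,d]], inverse = (1/det)·[[d,-b],[-c,a]]
det = (1)(-1) - (2)(-3) = -1 - -6 = 5
Inverse = (1/5)·[[-1, -2], [3, 1]]
= [[-1/5, -2/5], [3/5, 1/5]]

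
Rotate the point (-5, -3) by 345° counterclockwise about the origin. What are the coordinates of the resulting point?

Rotation matrix for 345°: [[cos 345°, -sin 345°], [sin 345°, cos 345°]] ≈ [[0.965926, 0.258819], [-0.258819, 0.965926]]
[[0.965926, 0.258819], [-0.258819, 0.965926]] × [-5, -3]ᵀ ≈ [-5.6061, -1.6037]ᵀ
Result: (-5.6061, -1.6037)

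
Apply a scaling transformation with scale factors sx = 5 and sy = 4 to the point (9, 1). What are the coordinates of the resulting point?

Scaling matrix:
[[5, 0], [0, 4]]
Result: (9 × 5, 1 × 4) = (45, 4)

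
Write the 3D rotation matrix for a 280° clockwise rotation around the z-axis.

Rotation matrix for clockwise 280° around z-axis:
A clockwise rotation by 280° is a counterclockwise rotation by -280°.
cos(-280°) = 0.1736, sin(-280°) = 0.9848
Result: [[0.1736, -0.9848, 0], [0.9848, 0.1736, 0], [0, 0, 1]]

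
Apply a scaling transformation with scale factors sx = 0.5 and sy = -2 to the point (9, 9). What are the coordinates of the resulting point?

Scaling matrix:
[[0.50, 0], [0, -2]]
Result: (9 × 0.5, 9 × -2) = (4.5, -18)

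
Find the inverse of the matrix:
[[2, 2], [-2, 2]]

For [[a,b],[c,d]], inverse = (1/det)·[[d,-b],[-c,a]]
det = (2)(2) - (2)(-2) = 4 - -4 = 8
Inverse = (1/8)·[[2, -2], [2, 2]]
= [[1/4, -1/4], [1/4, 1/4]]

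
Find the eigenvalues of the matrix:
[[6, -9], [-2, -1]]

Characteristic equation: det(A - λI) = 0
λ² - (trace)λ + (det) = 0
trace = 6 + -1 = 5, det = (6)(-1) - (-9)(-2) = -24
λ² - (5)λ + (-24) = 0
λ = (5 ± √((5)² - 4·(-24))) / 2 = (5 ± √121) / 2
Solving: λ = -3, 8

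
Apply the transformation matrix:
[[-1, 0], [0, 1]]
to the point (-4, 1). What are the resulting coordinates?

Matrix multiplication:
[[-1, 0], [0, 1]] × [-4, 1]ᵀ
= [(-1)(-4) + (0)(1), (0)(-4) + (1)(1)]ᵀ
= [4, 1]ᵀ
Result: (4, 1)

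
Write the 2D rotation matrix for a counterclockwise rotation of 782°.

Rotation matrix formula: [[cos θ, -sin θ], [sin θ, cos θ]]
For θ = 782°:
cos(782°) = 0.4695
sin(782°) = 0.8829
Result: [[0.4695, -0.8829], [0.8829, 0.4695]]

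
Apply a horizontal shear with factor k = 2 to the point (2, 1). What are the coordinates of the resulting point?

Shear matrix for horizontal shear with factor k = 2:
[[1, 2], [0, 1]]
Result: (2, 1) → (4, 1)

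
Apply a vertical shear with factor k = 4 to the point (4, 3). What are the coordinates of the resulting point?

Shear matrix for vertical shear with factor k = 4:
[[1, 0], [4, 1]]
Result: (4, 3) → (4, 19)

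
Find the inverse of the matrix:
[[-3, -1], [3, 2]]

For [[a,b],[c,d]], inverse = (1/det)·[[d,-b],[-c,a]]
det = (-3)(2) - (-1)(3) = -6 - -3 = -3
Inverse = (1/-3)·[[2, 1], [-3, -3]]
= [[-2/3, -1/3], [1, 1]]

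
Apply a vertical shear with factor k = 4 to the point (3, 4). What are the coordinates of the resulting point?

Shear matrix for vertical shear with factor k = 4:
[[1, 0], [4, 1]]
Result: (3, 4) → (3, 16)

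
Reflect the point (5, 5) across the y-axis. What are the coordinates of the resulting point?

Reflection across y-axis: (5, 5) → (-5, 5)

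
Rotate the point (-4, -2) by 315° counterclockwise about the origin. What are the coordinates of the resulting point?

Rotation matrix for 315°: [[cos 315°, -sin 315°], [sin 315°, cos 315°]] ≈ [[0.707107, 0.707107], [-0.707107, 0.707107]]
[[0.707107, 0.707107], [-0.707107, 0.707107]] × [-4, -2]ᵀ ≈ [-4.2426, 1.4142]ᵀ
Result: (-4.2426, 1.4142)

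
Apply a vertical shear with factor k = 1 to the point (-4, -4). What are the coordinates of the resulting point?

Shear matrix for vertical shear with factor k = 1:
[[1, 0], [1, 1]]
Result: (-4, -4) → (-4, -8)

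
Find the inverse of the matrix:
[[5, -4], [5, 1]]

For [[a,b],[c,d]], inverse = (1/det)·[[d,-b],[-c,a]]
det = (5)(1) - (-4)(5) = 5 - -20 = 25
Inverse = (1/25)·[[1, 4], [-5, 5]]
= [[1/25, 4/25], [-1/5, 1/5]]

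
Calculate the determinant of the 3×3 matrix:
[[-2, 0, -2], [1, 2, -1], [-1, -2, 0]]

Expansion along first row:
det = -2·det([[2,-1],[-2,0]]) - 0·det([[1,-1],[-1,0]]) + -2·det([[1,2],[-1,-2]])
    = -2·(2·0 - -1·-2) - 0·(1·0 - -1·-1) + -2·(1·-2 - 2·-1)
    = -2·-2 - 0·-1 + -2·0
    = 4 + 0 + 0 = 4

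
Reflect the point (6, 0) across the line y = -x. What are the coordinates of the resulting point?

Reflection across line y = -x: (6, 0) → (0, -6)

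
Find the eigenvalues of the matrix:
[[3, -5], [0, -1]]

Characteristic equation: det(A - λI) = 0
λ² - (trace)λ + (det) = 0
trace = 3 + -1 = 2, det = (3)(-1) - (-5)(0) = -3
λ² - (2)λ + (-3) = 0
λ = (2 ± √((2)² - 4·(-3))) / 2 = (2 ± √16) / 2
Solving: λ = -1, 3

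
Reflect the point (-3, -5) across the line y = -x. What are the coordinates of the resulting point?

Reflection across line y = -x: (-3, -5) → (5, 3)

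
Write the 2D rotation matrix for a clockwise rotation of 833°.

Rotation matrix formula: [[cos θ, -sin θ], [sin θ, cos θ]]
A clockwise rotation by 833° is equivalent to a counterclockwise rotation by -833°.
For θ = -833°:
cos(-833°) = -0.3907
sin(-833°) = -0.9205
Result: [[-0.3907, 0.9205], [-0.9205, -0.3907]]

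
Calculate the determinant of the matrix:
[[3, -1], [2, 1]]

For a 2×2 matrix [[a, b], [c, d]], det = ad - bc
det = (3)(1) - (-1)(2) = 3 - -2 = 5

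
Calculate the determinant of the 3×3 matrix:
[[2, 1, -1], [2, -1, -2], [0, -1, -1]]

Expansion along first row:
det = 2·det([[-1,-2],[-1,-1]]) - 1·det([[2,-2],[0,-1]]) + -1·det([[2,-1],[0,-1]])
    = 2·(-1·-1 - -2·-1) - 1·(2·-1 - -2·0) + -1·(2·-1 - -1·0)
    = 2·-1 - 1·-2 + -1·-2
    = -2 + 2 + 2 = 2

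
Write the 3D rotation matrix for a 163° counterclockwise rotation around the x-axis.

Rotation matrix for counterclockwise 163° around x-axis:
cos(163°) = -0.9563, sin(163°) = 0.2924
Result: [[1, 0, 0], [0, -0.9563, -0.2924], [0, 0.2924, -0.9563]]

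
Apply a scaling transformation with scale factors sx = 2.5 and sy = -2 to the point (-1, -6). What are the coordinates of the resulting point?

Scaling matrix:
[[2.50, 0], [0, -2]]
Result: (-1 × 2.5, -6 × -2) = (-2.5, 12)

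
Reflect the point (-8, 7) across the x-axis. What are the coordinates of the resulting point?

Reflection across x-axis: (-8, 7) → (-8, -7)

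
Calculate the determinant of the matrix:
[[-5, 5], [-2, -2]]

For a 2×2 matrix [[a, b], [c, d]], det = ad - bc
det = (-5)(-2) - (5)(-2) = 10 - -10 = 20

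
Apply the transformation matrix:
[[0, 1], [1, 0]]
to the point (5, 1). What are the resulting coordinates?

Matrix multiplication:
[[0, 1], [1, 0]] × [5, 1]ᵀ
= [(0)(5) + (1)(1), (1)(5) + (0)(1)]ᵀ
= [1, 5]ᵀ
Result: (1, 5)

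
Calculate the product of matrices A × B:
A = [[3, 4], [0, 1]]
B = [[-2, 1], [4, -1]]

Matrix multiplication:
C[0][0] = 3×-2 + 4×4 = 10
C[0][1] = 3×1 + 4×-1 = -1
C[1][0] = 0×-2 + 1×4 = 4
C[1][1] = 0×1 + 1×-1 = -1
Result: [[10, -1], [4, -1]]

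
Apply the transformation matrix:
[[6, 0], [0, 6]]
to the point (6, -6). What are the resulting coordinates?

Matrix multiplication:
[[6, 0], [0, 6]] × [6, -6]ᵀ
= [(6)(6) + (0)(-6), (0)(6) + (6)(-6)]ᵀ
= [36, -36]ᵀ
Result: (36, -36)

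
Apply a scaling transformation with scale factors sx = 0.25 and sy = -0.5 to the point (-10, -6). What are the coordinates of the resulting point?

Scaling matrix:
[[0.25, 0], [0, -0.50]]
Result: (-10 × 0.25, -6 × -0.5) = (-2.5, 3)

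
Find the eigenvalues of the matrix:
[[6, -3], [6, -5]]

Characteristic equation: det(A - λI) = 0
λ² - (trace)λ + (det) = 0
trace = 6 + -5 = 1, det = (6)(-5) - (-3)(6) = -12
λ² - (1)λ + (-12) = 0
λ = (1 ± √((1)² - 4·(-12))) / 2 = (1 ± √49) / 2
Solving: λ = -3, 4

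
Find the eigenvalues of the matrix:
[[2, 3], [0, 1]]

Characteristic equation: det(A - λI) = 0
λ² - (trace)λ + (det) = 0
trace = 2 + 1 = 3, det = (2)(1) - (3)(0) = 2
λ² - (3)λ + (2) = 0
λ = (3 ± √((3)² - 4·(2))) / 2 = (3 ± √1) / 2
Solving: λ = 1, 2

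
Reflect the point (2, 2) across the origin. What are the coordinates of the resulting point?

Reflection across origin: (2, 2) → (-2, -2)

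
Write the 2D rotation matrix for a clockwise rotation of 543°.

Rotation matrix formula: [[cos θ, -sin θ], [sin θ, cos θ]]
A clockwise rotation by 543° is equivalent to a counterclockwise rotation by -543°.
For θ = -543°:
cos(-543°) = -0.9986
sin(-543°) = 0.0523
Result: [[-0.9986, -0.0523], [0.0523, -0.9986]]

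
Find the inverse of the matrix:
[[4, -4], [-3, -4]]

For [[a,b],[c,d]], inverse = (1/det)·[[d,-b],[-c,a]]
det = (4)(-4) - (-4)(-3) = -16 - 12 = -28
Inverse = (1/-28)·[[-4, 4], [3, 4]]
= [[1/7, -1/7], [-3/28, -1/7]]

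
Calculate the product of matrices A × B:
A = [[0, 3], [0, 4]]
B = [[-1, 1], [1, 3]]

Matrix multiplication:
C[0][0] = 0×-1 + 3×1 = 3
C[0][1] = 0×1 + 3×3 = 9
C[1][0] = 0×-1 + 4×1 = 4
C[1][1] = 0×1 + 4×3 = 12
Result: [[3, 9], [4, 12]]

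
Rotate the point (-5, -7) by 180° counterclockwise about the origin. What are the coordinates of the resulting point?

Rotation matrix for 180°: [[cos 180°, -sin 180°], [sin 180°, cos 180°]] = [[-1, 0], [0, -1]]
[[-1, 0], [0, -1]] × [-5, -7]ᵀ = [5, 7]ᵀ
Result: (5, 7)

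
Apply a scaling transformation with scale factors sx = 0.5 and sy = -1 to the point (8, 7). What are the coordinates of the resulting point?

Scaling matrix:
[[0.50, 0], [0, -1]]
Result: (8 × 0.5, 7 × -1) = (4, -7)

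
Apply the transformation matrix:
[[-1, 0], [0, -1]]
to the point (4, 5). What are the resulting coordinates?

Matrix multiplication:
[[-1, 0], [0, -1]] × [4, 5]ᵀ
= [(-1)(4) + (0)(5), (0)(4) + (-1)(5)]ᵀ
= [-4, -5]ᵀ
Result: (-4, -5)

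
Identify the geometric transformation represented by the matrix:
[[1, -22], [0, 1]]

This matrix represents: horizontal shear with factor -22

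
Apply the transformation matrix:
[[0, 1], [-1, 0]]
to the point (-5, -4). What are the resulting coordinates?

Matrix multiplication:
[[0, 1], [-1, 0]] × [-5, -4]ᵀ
= [(0)(-5) + (1)(-4), (-1)(-5) + (0)(-4)]ᵀ
= [-4, 5]ᵀ
Result: (-4, 5)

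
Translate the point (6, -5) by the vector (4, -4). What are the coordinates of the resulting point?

Translation by (4, -4) (homogeneous matrix [[1, 0, 4], [0, 1, -4], [0, 0, 1]]):
x' = 6 + 4 = 10
y' = -5 + -4 = -9
Result: (10, -9)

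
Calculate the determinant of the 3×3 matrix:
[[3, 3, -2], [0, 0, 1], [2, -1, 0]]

Expansion along first row:
det = 3·det([[0,1],[-1,0]]) - 3·det([[0,1],[2,0]]) + -2·det([[0,0],[2,-1]])
    = 3·(0·0 - 1·-1) - 3·(0·0 - 1·2) + -2·(0·-1 - 0·2)
    = 3·1 - 3·-2 + -2·0
    = 3 + 6 + 0 = 9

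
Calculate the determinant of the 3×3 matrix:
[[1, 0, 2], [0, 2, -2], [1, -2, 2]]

Expansion along first row:
det = 1·det([[2,-2],[-2,2]]) - 0·det([[0,-2],[1,2]]) + 2·det([[0,2],[1,-2]])
    = 1·(2·2 - -2·-2) - 0·(0·2 - -2·1) + 2·(0·-2 - 2·1)
    = 1·0 - 0·2 + 2·-2
    = 0 + 0 + -4 = -4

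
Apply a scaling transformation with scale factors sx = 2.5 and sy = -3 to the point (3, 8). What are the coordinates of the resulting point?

Scaling matrix:
[[2.50, 0], [0, -3]]
Result: (3 × 2.5, 8 × -3) = (7.5, -24)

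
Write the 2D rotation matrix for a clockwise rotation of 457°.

Rotation matrix formula: [[cos θ, -sin θ], [sin θ, cos θ]]
A clockwise rotation by 457° is equivalent to a counterclockwise rotation by -457°.
For θ = -457°:
cos(-457°) = -0.1219
sin(-457°) = -0.9925
Result: [[-0.1219, 0.9925], [-0.9925, -0.1219]]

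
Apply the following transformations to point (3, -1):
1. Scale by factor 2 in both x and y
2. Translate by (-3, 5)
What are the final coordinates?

Step 1: Scale (3, -1) by 2 → (6, -2)
Step 2: Translate by (-3, 5) → (3, 3)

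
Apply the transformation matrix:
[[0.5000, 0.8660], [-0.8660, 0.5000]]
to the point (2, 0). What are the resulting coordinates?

Matrix multiplication:
[[0.5000, 0.8660], [-0.8660, 0.5000]] × [2, 0]ᵀ
= [(0.5000)(2) + (0.8660)(0), (-0.8660)(2) + (0.5000)(0)]ᵀ
= [1, -1.7320]ᵀ
Result: (1, -1.7320)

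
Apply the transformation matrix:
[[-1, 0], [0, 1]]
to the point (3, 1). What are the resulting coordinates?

Matrix multiplication:
[[-1, 0], [0, 1]] × [3, 1]ᵀ
= [(-1)(3) + (0)(1), (0)(3) + (1)(1)]ᵀ
= [-3, 1]ᵀ
Result: (-3, 1)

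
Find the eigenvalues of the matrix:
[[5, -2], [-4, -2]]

Characteristic equation: det(A - λI) = 0
λ² - (trace)λ + (det) = 0
trace = 5 + -2 = 3, det = (5)(-2) - (-2)(-4) = -18
λ² - (3)λ + (-18) = 0
λ = (3 ± √((3)² - 4·(-18))) / 2 = (3 ± √81) / 2
Solving: λ = -3, 6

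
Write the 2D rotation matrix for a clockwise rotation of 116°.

Rotation matrix formula: [[cos θ, -sin θ], [sin θ, cos θ]]
A clockwise rotation by 116° is equivalent to a counterclockwise rotation by -116°.
For θ = -116°:
cos(-116°) = -0.4384
sin(-116°) = -0.8988
Result: [[-0.4384, 0.8988], [-0.8988, -0.4384]]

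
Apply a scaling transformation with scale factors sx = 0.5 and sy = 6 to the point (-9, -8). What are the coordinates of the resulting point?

Scaling matrix:
[[0.50, 0], [0, 6]]
Result: (-9 × 0.5, -8 × 6) = (-4.5, -48)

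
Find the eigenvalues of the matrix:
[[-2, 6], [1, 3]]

Characteristic equation: det(A - λI) = 0
λ² - (trace)λ + (det) = 0
trace = -2 + 3 = 1, det = (-2)(3) - (6)(1) = -12
λ² - (1)λ + (-12) = 0
λ = (1 ± √((1)² - 4·(-12))) / 2 = (1 ± √49) / 2
Solving: λ = -3, 4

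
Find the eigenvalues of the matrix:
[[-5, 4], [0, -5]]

Characteristic equation: det(A - λI) = 0
λ² - (trace)λ + (det) = 0
trace = -5 + -5 = -10, det = (-5)(-5) - (4)(0) = 25
λ² - (-10)λ + (25) = 0
λ = (-10 ± √((-10)² - 4·(25))) / 2 = (-10 ± √0) / 2
Solving: λ = -5, -5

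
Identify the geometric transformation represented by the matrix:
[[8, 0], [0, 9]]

This matrix represents: non-uniform scaling by sx = 8, sy = 9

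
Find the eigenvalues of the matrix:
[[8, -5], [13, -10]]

Characteristic equation: det(A - λI) = 0
λ² - (trace)λ + (det) = 0
trace = 8 + -10 = -2, det = (8)(-10) - (-5)(13) = -15
λ² - (-2)λ + (-15) = 0
λ = (-2 ± √((-2)² - 4·(-15))) / 2 = (-2 ± √64) / 2
Solving: λ = -5, 3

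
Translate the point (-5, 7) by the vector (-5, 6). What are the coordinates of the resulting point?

Translation by (-5, 6) (homogeneous matrix [[1, 0, -5], [0, 1, 6], [0, 0, 1]]):
x' = -5 + -5 = -10
y' = 7 + 6 = 13
Result: (-10, 13)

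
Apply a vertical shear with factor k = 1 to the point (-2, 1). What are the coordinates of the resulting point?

Shear matrix for vertical shear with factor k = 1:
[[1, 0], [1, 1]]
Result: (-2, 1) → (-2, -1)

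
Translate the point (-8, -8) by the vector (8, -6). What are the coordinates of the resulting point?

Translation by (8, -6) (homogeneous matrix [[1, 0, 8], [0, 1, -6], [0, 0, 1]]):
x' = -8 + 8 = 0
y' = -8 + -6 = -14
Result: (0, -14)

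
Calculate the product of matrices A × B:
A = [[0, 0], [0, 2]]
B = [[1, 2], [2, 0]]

Matrix multiplication:
C[0][0] = 0×1 + 0×2 = 0
C[0][1] = 0×2 + 0×0 = 0
C[1][0] = 0×1 + 2×2 = 4
C[1][1] = 0×2 + 2×0 = 0
Result: [[0, 0], [4, 0]]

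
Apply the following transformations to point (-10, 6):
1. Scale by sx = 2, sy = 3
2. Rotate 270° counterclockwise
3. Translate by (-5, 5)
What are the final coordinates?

Step 1: Scale → (-20, 18)
Step 2: Rotate 270° → (18, 20)
Step 3: Translate → (13, 25)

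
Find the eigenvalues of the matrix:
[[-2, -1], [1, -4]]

Characteristic equation: det(A - λI) = 0
λ² - (trace)λ + (det) = 0
trace = -2 + -4 = -6, det = (-2)(-4) - (-1)(1) = 9
λ² - (-6)λ + (9) = 0
λ = (-6 ± √((-6)² - 4·(9))) / 2 = (-6 ± √0) / 2
Solving: λ = -3, -3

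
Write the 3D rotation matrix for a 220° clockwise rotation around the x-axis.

Rotation matrix for clockwise 220° around x-axis:
A clockwise rotation by 220° is a counterclockwise rotation by -220°.
cos(-220°) = -0.7660, sin(-220°) = 0.6428
Result: [[1, 0, 0], [0, -0.7660, -0.6428], [0, 0.6428, -0.7660]]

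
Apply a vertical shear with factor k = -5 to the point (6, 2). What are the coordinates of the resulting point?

Shear matrix for vertical shear with factor k = -5:
[[1, 0], [-5, 1]]
Result: (6, 2) → (6, -28)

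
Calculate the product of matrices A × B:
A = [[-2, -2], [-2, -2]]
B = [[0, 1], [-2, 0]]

Matrix multiplication:
C[0][0] = -2×0 + -2×-2 = 4
C[0][1] = -2×1 + -2×0 = -2
C[1][0] = -2×0 + -2×-2 = 4
C[1][1] = -2×1 + -2×0 = -2
Result: [[4, -2], [4, -2]]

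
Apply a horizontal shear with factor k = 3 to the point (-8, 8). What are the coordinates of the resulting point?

Shear matrix for horizontal shear with factor k = 3:
[[1, 3], [0, 1]]
Result: (-8, 8) → (16, 8)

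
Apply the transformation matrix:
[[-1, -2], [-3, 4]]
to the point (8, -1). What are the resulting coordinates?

Matrix multiplication:
[[-1, -2], [-3, 4]] × [8, -1]ᵀ
= [(-1)(8) + (-2)(-1), (-3)(8) + (4)(-1)]ᵀ
= [-6, -28]ᵀ
Result: (-6, -28)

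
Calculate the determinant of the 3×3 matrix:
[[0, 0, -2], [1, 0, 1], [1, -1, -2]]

Expansion along first row:
det = 0·det([[0,1],[-1,-2]]) - 0·det([[1,1],[1,-2]]) + -2·det([[1,0],[1,-1]])
    = 0·(0·-2 - 1·-1) - 0·(1·-2 - 1·1) + -2·(1·-1 - 0·1)
    = 0·1 - 0·-3 + -2·-1
    = 0 + 0 + 2 = 2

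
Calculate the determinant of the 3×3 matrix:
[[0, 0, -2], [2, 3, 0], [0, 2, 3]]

Expansion along first row:
det = 0·det([[3,0],[2,3]]) - 0·det([[2,0],[0,3]]) + -2·det([[2,3],[0,2]])
    = 0·(3·3 - 0·2) - 0·(2·3 - 0·0) + -2·(2·2 - 3·0)
    = 0·9 - 0·6 + -2·4
    = 0 + 0 + -8 = -8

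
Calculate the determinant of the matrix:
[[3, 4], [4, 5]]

For a 2×2 matrix [[a, b], [c, d]], det = ad - bc
det = (3)(5) - (4)(4) = 15 - 16 = -1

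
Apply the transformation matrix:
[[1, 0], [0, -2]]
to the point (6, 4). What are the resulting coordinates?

Matrix multiplication:
[[1, 0], [0, -2]] × [6, 4]ᵀ
= [(1)(6) + (0)(4), (0)(6) + (-2)(4)]ᵀ
= [6, -8]ᵀ
Result: (6, -8)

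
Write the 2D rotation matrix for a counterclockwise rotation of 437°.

Rotation matrix formula: [[cos θ, -sin θ], [sin θ, cos θ]]
For θ = 437°:
cos(437°) = 0.2250
sin(437°) = 0.9744
Result: [[0.2250, -0.9744], [0.9744, 0.2250]]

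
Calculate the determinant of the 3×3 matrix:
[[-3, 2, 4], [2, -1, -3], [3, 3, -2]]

Expansion along first row:
det = -3·det([[-1,-3],[3,-2]]) - 2·det([[2,-3],[3,-2]]) + 4·det([[2,-1],[3,3]])
    = -3·(-1·-2 - -3·3) - 2·(2·-2 - -3·3) + 4·(2·3 - -1·3)
    = -3·11 - 2·5 + 4·9
    = -33 + -10 + 36 = -7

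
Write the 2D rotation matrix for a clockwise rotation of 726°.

Rotation matrix formula: [[cos θ, -sin θ], [sin θ, cos θ]]
A clockwise rotation by 726° is equivalent to a counterclockwise rotation by -726°.
For θ = -726°:
cos(-726°) = 0.9945
sin(-726°) = -0.1045
Result: [[0.9945, 0.1045], [-0.1045, 0.9945]]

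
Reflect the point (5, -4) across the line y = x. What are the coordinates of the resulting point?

Reflection across line y = x: (5, -4) → (-4, 5)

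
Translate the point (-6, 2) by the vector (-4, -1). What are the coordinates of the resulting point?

Translation by (-4, -1) (homogeneous matrix [[1, 0, -4], [0, 1, -1], [0, 0, 1]]):
x' = -6 + -4 = -10
y' = 2 + -1 = 1
Result: (-10, 1)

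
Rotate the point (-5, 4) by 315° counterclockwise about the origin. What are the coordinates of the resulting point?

Rotation matrix for 315°: [[cos 315°, -sin 315°], [sin 315°, cos 315°]] ≈ [[0.707107, 0.707107], [-0.707107, 0.707107]]
[[0.707107, 0.707107], [-0.707107, 0.707107]] × [-5, 4]ᵀ ≈ [-0.7071, 6.3640]ᵀ
Result: (-0.7071, 6.3640)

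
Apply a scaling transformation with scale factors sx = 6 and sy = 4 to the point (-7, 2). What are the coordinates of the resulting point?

Scaling matrix:
[[6, 0], [0, 4]]
Result: (-7 × 6, 2 × 4) = (-42, 8)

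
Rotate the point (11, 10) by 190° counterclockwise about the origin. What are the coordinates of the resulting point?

Rotation matrix for 190°: [[cos 190°, -sin 190°], [sin 190°, cos 190°]] ≈ [[-0.984808, 0.173648], [-0.173648, -0.984808]]
[[-0.984808, 0.173648], [-0.173648, -0.984808]] × [11, 10]ᵀ ≈ [-9.0964, -11.7582]ᵀ
Result: (-9.0964, -11.7582)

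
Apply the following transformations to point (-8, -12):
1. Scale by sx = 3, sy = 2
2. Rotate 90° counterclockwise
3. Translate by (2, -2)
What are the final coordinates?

Step 1: Scale → (-24, -24)
Step 2: Rotate 90° → (24, -24)
Step 3: Translate → (26, -26)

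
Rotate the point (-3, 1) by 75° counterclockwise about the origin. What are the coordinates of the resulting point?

Rotation matrix for 75°: [[cos 75°, -sin 75°], [sin 75°, cos 75°]] ≈ [[0.258819, -0.965926], [0.965926, 0.258819]]
[[0.258819, -0.965926], [0.965926, 0.258819]] × [-3, 1]ᵀ ≈ [-1.7424, -2.6390]ᵀ
Result: (-1.7424, -2.6390)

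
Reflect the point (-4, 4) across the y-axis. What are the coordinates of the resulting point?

Reflection across y-axis: (-4, 4) → (4, 4)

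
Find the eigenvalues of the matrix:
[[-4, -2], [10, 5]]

Characteristic equation: det(A - λI) = 0
λ² - (trace)λ + (det) = 0
trace = -4 + 5 = 1, det = (-4)(5) - (-2)(10) = 0
λ² - (1)λ + (0) = 0
λ = (1 ± √((1)² - 4·(0))) / 2 = (1 ± √1) / 2
Solving: λ = 0, 1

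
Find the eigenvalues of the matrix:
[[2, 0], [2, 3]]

Characteristic equation: det(A - λI) = 0
λ² - (trace)λ + (det) = 0
trace = 2 + 3 = 5, det = (2)(3) - (0)(2) = 6
λ² - (5)λ + (6) = 0
λ = (5 ± √((5)² - 4·(6))) / 2 = (5 ± √1) / 2
Solving: λ = 2, 3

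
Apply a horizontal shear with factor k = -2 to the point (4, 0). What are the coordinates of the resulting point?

Shear matrix for horizontal shear with factor k = -2:
[[1, -2], [0, 1]]
Result: (4, 0) → (4, 0)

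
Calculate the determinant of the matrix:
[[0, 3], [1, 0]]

For a 2×2 matrix [[a, b], [c, d]], det = ad - bc
det = (0)(0) - (3)(1) = 0 - 3 = -3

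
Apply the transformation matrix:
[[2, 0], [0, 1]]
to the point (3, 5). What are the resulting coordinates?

Matrix multiplication:
[[2, 0], [0, 1]] × [3, 5]ᵀ
= [(2)(3) + (0)(5), (0)(3) + (1)(5)]ᵀ
= [6, 5]ᵀ
Result: (6, 5)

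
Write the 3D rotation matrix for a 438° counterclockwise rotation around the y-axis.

Rotation matrix for counterclockwise 438° around y-axis:
cos(438°) = 0.2079, sin(438°) = 0.9781
Result: [[0.2079, 0, 0.9781], [0, 1, 0], [-0.9781, 0, 0.2079]]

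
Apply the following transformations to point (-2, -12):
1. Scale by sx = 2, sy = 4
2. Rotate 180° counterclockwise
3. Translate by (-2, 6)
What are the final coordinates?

Step 1: Scale → (-4, -48)
Step 2: Rotate 180° → (4, 48)
Step 3: Translate → (2, 54)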